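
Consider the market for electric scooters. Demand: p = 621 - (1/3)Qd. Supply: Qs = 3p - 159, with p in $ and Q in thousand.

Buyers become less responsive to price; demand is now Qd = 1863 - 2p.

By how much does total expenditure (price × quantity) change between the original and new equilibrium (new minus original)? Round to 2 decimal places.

Original equilibrium: 1863 - 3p = 3p - 159 gives 2022 = 6p, so p = 337 and Q = 852.
The shock moves the curves to Qd = 1863 - 2p and Qs = 3p - 159.
New equilibrium: 1863 - 2p = 3p - 159 ⇒ 2022 = 5p ⇒ p = 404.4, Q = 1054.2.
Expenditure moves from 337×852 = 287124 to 404.4×1054.2 = 426318.48; change = +139194.48.

+139194.48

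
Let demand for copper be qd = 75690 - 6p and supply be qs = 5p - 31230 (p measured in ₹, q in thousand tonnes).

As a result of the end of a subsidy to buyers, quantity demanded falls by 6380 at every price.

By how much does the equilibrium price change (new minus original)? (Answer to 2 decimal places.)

-580.00

Original equilibrium: 75690 - 6p = 5p - 31230 gives 106920 = 11p, so p = 9720 and q = 17370.
The new curves are qd = 69310 - 6p (demand) and qs = 5p - 31230 (supply).
Equate the new curves: 69310 - 6p = 5p - 31230, giving 100540 = 11p, p = 9140, q = 14470.
Δp = 9140 − 9720 = -580.00.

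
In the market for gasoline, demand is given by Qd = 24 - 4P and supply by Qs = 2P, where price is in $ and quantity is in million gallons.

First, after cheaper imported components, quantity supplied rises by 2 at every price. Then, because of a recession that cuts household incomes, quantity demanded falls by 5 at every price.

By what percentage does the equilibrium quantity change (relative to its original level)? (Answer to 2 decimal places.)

-4.17

Initially, 24 - 4P = 2P, so 24 = 6P and P = 4, Q = 8.
After the shift, demand is Qd = 19 - 4P and supply is Qs = 2P + 2.
New equilibrium: 19 - 4P = 2P + 2 ⇒ 17 = 6P ⇒ P = 17/6 ≈ 2.8333, Q = 23/3 ≈ 7.6667.
%ΔQ = (7.6667 − 8) / 8 × 100 = -4.17%.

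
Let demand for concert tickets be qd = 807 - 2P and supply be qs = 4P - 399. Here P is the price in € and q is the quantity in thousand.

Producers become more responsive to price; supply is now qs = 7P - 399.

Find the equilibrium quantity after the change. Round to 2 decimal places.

539.00

Before the shock: 807 - 2P = 4P - 399 ⇒ 1206 = 6P ⇒ P = 201, q = 405.
With the change applied: demand qd = 807 - 2P, supply qs = 7P - 399.
Equate the new curves: 807 - 2P = 7P - 399, giving 1206 = 9P, P = 134, q = 539.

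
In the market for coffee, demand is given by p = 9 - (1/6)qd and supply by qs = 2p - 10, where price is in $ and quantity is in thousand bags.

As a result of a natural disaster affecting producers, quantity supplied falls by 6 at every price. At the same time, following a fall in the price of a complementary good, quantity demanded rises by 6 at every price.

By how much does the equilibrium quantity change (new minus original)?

-3

Original equilibrium: 54 - 6p = 2p - 10 gives 64 = 8p, so p = 8 and q = 6.
The shock moves the curves to qd = 60 - 6p and qs = 2p - 16.
Equate the new curves: 60 - 6p = 2p - 16, giving 76 = 8p, p = 9.5, q = 3.
Δq = 3 − 6 = -3.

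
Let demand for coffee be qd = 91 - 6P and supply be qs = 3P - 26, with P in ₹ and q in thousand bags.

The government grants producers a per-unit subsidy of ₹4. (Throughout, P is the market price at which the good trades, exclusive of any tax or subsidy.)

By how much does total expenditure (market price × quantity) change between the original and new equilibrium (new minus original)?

+76

Solve the original market: 91 - 6P = 3P - 26, hence P = 13 and q = 13.
Since sellers receive the price plus the subsidy, the effective supply curve becomes qs = 3P - 14.
Setting them equal: 91 - 6P = 3P - 14 → 105 = 9P, so P = 35/3 ≈ 11.6667 and q = 21.
Expenditure moves from 13×13 = 169 to 11.6667×21 = 245; change = +76.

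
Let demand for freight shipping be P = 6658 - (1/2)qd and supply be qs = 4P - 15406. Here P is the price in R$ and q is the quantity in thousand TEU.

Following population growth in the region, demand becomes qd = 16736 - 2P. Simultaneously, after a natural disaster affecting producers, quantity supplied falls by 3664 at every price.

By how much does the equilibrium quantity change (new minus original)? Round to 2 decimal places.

+1058.67

Initially, 13316 - 2P = 4P - 15406, so 28722 = 6P and P = 4787, q = 3742.
With the change applied: demand qd = 16736 - 2P, supply qs = 4P - 19070.
New equilibrium: 16736 - 2P = 4P - 19070 ⇒ 35806 = 6P ⇒ P = 17903/3 ≈ 5967.6667, q = 14402/3 ≈ 4800.6667.
Δq = 4800.6667 − 3742 = +1058.67.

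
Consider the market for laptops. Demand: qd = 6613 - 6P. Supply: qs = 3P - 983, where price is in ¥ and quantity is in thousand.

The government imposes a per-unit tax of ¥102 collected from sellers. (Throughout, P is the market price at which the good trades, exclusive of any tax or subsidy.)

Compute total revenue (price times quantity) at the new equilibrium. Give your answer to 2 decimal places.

1180910.00

Before the shock: 6613 - 6P = 3P - 983 ⇒ 7596 = 9P ⇒ P = 844, q = 1549.
Since sellers keep the price net of the tax, the effective supply curve becomes qs = 3P - 1289.
Clearing the new market: 6613 - 6P = 3P - 1289, so P = 878 and q = 1345.
New expenditure = 878 × 1345 = 1180910.00.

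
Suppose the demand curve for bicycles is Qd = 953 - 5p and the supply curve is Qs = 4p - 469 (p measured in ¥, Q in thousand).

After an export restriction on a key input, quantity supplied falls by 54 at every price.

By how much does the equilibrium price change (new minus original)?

+6

Initially, 953 - 5p = 4p - 469, so 1422 = 9p and p = 158, Q = 163.
With the change applied: demand Qd = 953 - 5p, supply Qs = 4p - 523.
Clearing the new market: 953 - 5p = 4p - 523, so p = 164 and Q = 133.
Δp = 164 − 158 = +6.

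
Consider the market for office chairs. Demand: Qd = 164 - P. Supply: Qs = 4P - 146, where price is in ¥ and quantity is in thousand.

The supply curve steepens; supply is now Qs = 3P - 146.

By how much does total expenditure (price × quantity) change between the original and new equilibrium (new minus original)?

+379.75

Initially, 164 - P = 4P - 146, so 310 = 5P and P = 62, Q = 102.
The new curves are Qd = 164 - P (demand) and Qs = 3P - 146 (supply).
Equate the new curves: 164 - P = 3P - 146, giving 310 = 4P, P = 77.5, Q = 86.5.
Expenditure moves from 62×102 = 6324 to 77.5×86.5 = 6703.75; change = +379.75.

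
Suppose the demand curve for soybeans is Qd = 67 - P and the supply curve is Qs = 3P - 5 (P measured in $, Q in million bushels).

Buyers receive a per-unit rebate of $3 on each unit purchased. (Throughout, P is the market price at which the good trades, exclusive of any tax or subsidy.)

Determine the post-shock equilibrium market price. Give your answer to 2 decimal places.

18.75

Initially, 67 - P = 3P - 5, so 72 = 4P and P = 18, Q = 49.
Since buyers' out-of-pocket price is the market price minus the rebate, the effective demand curve becomes Qd = 70 - P.
New equilibrium: 70 - P = 3P - 5 ⇒ 75 = 4P ⇒ P = 18.75, Q = 51.25.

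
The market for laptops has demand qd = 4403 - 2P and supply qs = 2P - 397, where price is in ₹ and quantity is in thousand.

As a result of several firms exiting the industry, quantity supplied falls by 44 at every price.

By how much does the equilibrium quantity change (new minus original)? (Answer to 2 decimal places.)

Solve the original market: 4403 - 2P = 2P - 397, hence P = 1200 and q = 2003.
With the change applied: demand qd = 4403 - 2P, supply qs = 2P - 441.
Equate the new curves: 4403 - 2P = 2P - 441, giving 4844 = 4P, P = 1211, q = 1981.
Δq = 1981 − 2003 = -22.00.

-22.00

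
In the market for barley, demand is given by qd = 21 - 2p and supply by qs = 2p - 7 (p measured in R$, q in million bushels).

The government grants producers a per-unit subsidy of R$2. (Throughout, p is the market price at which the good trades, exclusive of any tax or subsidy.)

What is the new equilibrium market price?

Original equilibrium: 21 - 2p = 2p - 7 gives 28 = 4p, so p = 7 and q = 7.
Since sellers receive the price plus the subsidy, the effective supply curve becomes qs = 2p - 3.
Equate the new curves: 21 - 2p = 2p - 3, giving 24 = 4p, p = 6, q = 9.

6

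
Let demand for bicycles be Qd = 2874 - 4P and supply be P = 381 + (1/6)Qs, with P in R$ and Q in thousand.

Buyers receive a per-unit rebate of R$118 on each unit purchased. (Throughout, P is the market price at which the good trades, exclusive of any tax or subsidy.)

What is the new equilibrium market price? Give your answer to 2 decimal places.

563.20

Original equilibrium: 2874 - 4P = 6P - 2286 gives 5160 = 10P, so P = 516 and Q = 810.
Since buyers' out-of-pocket price is the market price minus the rebate, the effective demand curve becomes Qd = 3346 - 4P.
New equilibrium: 3346 - 4P = 6P - 2286 ⇒ 5632 = 10P ⇒ P = 563.2, Q = 1093.2.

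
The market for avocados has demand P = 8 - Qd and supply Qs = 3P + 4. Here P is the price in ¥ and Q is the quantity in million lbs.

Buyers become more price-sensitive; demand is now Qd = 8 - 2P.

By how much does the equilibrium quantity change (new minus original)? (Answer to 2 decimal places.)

Initially, 8 - P = 3P + 4, so 4 = 4P and P = 1, Q = 7.
With the change applied: demand Qd = 8 - 2P, supply Qs = 3P + 4.
New equilibrium: 8 - 2P = 3P + 4 ⇒ 4 = 5P ⇒ P = 0.8, Q = 6.4.
ΔQ = 6.4 − 7 = -0.60.

-0.60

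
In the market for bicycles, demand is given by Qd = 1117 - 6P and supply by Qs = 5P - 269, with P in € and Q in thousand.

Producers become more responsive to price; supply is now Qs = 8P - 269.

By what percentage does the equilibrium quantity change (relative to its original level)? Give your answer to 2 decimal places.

Initially, 1117 - 6P = 5P - 269, so 1386 = 11P and P = 126, Q = 361.
The shock moves the curves to Qd = 1117 - 6P and Qs = 8P - 269.
New equilibrium: 1117 - 6P = 8P - 269 ⇒ 1386 = 14P ⇒ P = 99, Q = 523.
%ΔQ = (523 − 361) / 361 × 100 = +44.88%.

+44.88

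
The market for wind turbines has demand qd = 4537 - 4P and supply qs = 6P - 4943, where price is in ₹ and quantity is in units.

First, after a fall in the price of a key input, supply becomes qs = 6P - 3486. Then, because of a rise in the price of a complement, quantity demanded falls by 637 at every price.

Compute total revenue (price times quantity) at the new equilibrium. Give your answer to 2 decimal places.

Before the shock: 4537 - 4P = 6P - 4943 ⇒ 9480 = 10P ⇒ P = 948, q = 745.
The new curves are qd = 3900 - 4P (demand) and qs = 6P - 3486 (supply).
Equate the new curves: 3900 - 4P = 6P - 3486, giving 7386 = 10P, P = 738.6, q = 945.6.
New expenditure = 738.6 × 945.6 = 698420.16.

698420.16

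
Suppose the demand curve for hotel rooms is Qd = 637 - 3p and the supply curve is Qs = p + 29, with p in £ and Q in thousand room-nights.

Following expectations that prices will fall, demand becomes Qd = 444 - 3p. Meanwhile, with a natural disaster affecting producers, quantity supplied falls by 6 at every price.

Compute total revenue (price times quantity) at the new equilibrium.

13498.3125

Original equilibrium: 637 - 3p = p + 29 gives 608 = 4p, so p = 152 and Q = 181.
The new curves are Qd = 444 - 3p (demand) and Qs = p + 23 (supply).
New equilibrium: 444 - 3p = p + 23 ⇒ 421 = 4p ⇒ p = 105.25, Q = 128.25.
New expenditure = 105.25 × 128.25 = 13498.3125.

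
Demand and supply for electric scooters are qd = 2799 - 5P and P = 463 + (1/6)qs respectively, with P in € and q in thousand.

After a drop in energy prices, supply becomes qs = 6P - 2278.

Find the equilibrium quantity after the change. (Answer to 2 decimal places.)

Original equilibrium: 2799 - 5P = 6P - 2778 gives 5577 = 11P, so P = 507 and q = 264.
With the change applied: demand qd = 2799 - 5P, supply qs = 6P - 2278.
Clearing the new market: 2799 - 5P = 6P - 2278, so P = 5077/11 ≈ 461.5455 and q = 5404/11 ≈ 491.2727.

491.27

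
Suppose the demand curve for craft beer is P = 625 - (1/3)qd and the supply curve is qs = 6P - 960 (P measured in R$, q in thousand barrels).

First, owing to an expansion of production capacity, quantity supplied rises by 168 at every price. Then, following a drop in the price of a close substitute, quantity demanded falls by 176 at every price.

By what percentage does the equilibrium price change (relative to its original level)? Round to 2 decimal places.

Initially, 1875 - 3P = 6P - 960, so 2835 = 9P and P = 315, q = 930.
The shock moves the curves to qd = 1699 - 3P and qs = 6P - 792.
Equate the new curves: 1699 - 3P = 6P - 792, giving 2491 = 9P, P = 2491/9 ≈ 276.7778, q = 2606/3 ≈ 868.6667.
%ΔP = (276.7778 − 315) / 315 × 100 = -12.13%.

-12.13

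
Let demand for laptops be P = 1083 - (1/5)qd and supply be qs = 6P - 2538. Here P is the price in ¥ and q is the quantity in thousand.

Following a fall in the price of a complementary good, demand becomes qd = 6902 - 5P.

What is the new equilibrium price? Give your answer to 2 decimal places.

858.18

Initially, 5415 - 5P = 6P - 2538, so 7953 = 11P and P = 723, q = 1800.
The shock moves the curves to qd = 6902 - 5P and qs = 6P - 2538.
Clearing the new market: 6902 - 5P = 6P - 2538, so P = 9440/11 ≈ 858.1818 and q = 28722/11 ≈ 2611.0909.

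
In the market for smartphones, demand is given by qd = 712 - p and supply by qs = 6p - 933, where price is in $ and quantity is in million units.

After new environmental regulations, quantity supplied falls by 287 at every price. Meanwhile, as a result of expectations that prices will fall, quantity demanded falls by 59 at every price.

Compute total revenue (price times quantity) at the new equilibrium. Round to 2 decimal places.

103129.67

Initially, 712 - p = 6p - 933, so 1645 = 7p and p = 235, q = 477.
The new curves are qd = 653 - p (demand) and qs = 6p - 1220 (supply).
Setting them equal: 653 - p = 6p - 1220 → 1873 = 7p, so p = 1873/7 ≈ 267.5714 and q = 2698/7 ≈ 385.4286.
New expenditure = 267.5714 × 385.4286 = 103129.67.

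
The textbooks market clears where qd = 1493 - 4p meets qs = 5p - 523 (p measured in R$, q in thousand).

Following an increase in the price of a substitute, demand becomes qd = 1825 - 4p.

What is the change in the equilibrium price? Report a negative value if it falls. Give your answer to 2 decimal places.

Initially, 1493 - 4p = 5p - 523, so 2016 = 9p and p = 224, q = 597.
The shock moves the curves to qd = 1825 - 4p and qs = 5p - 523.
Clearing the new market: 1825 - 4p = 5p - 523, so p = 2348/9 ≈ 260.8889 and q = 7033/9 ≈ 781.4444.
Δp = 260.8889 − 224 = +36.89.

+36.89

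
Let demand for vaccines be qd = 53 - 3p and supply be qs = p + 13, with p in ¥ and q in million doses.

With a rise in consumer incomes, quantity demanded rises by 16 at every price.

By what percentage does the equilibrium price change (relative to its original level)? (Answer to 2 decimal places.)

Initially, 53 - 3p = p + 13, so 40 = 4p and p = 10, q = 23.
With the change applied: demand qd = 69 - 3p, supply qs = p + 13.
Clearing the new market: 69 - 3p = p + 13, so p = 14 and q = 27.
%Δp = (14 − 10) / 10 × 100 = +40.00%.

+40.00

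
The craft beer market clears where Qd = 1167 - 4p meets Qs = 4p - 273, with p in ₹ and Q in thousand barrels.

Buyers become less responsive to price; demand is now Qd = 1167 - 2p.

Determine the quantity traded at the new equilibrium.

687

Before the shock: 1167 - 4p = 4p - 273 ⇒ 1440 = 8p ⇒ p = 180, Q = 447.
The shock moves the curves to Qd = 1167 - 2p and Qs = 4p - 273.
Clearing the new market: 1167 - 2p = 4p - 273, so p = 240 and Q = 687.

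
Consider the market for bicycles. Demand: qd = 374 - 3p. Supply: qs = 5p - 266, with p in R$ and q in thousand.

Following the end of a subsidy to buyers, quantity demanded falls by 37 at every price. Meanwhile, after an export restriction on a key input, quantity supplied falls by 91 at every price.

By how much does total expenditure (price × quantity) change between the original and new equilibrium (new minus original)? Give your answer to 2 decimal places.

-4061.94

Before the shock: 374 - 3p = 5p - 266 ⇒ 640 = 8p ⇒ p = 80, q = 134.
With the change applied: demand qd = 337 - 3p, supply qs = 5p - 357.
Equate the new curves: 337 - 3p = 5p - 357, giving 694 = 8p, p = 86.75, q = 76.75.
Expenditure moves from 80×134 = 10720 to 86.75×76.75 = 6658.0625; change = -4061.94.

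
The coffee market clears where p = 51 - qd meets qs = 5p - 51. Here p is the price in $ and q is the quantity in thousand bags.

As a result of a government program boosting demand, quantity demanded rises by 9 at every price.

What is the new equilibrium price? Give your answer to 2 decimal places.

Before the shock: 51 - p = 5p - 51 ⇒ 102 = 6p ⇒ p = 17, q = 34.
With the change applied: demand qd = 60 - p, supply qs = 5p - 51.
Clearing the new market: 60 - p = 5p - 51, so p = 18.5 and q = 41.5.

18.50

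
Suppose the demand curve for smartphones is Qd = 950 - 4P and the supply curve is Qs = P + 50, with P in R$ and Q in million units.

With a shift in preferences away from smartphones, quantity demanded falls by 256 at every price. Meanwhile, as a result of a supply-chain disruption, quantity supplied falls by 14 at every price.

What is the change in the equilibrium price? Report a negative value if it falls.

-48.4

Initially, 950 - 4P = P + 50, so 900 = 5P and P = 180, Q = 230.
The new curves are Qd = 694 - 4P (demand) and Qs = P + 36 (supply).
New equilibrium: 694 - 4P = P + 36 ⇒ 658 = 5P ⇒ P = 131.6, Q = 167.6.
ΔP = 131.6 − 180 = -48.4.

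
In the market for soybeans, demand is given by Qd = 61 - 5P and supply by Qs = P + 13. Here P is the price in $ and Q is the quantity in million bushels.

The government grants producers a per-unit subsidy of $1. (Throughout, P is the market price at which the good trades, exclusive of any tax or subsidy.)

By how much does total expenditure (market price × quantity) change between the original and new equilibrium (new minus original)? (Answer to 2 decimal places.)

+3.03

Initially, 61 - 5P = P + 13, so 48 = 6P and P = 8, Q = 21.
Since sellers receive the price plus the subsidy, the effective supply curve becomes Qs = P + 14.
New equilibrium: 61 - 5P = P + 14 ⇒ 47 = 6P ⇒ P = 47/6 ≈ 7.8333, Q = 131/6 ≈ 21.8333.
Expenditure moves from 8×21 = 168 to 7.8333×21.8333 = 171.0278; change = +3.03.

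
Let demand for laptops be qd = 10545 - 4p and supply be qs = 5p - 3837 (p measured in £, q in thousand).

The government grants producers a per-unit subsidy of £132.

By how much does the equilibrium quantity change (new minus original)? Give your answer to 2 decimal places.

Original equilibrium: 10545 - 4p = 5p - 3837 gives 14382 = 9p, so p = 1598 and q = 4153.
Since sellers receive the price plus the subsidy, the effective supply curve becomes qs = 5p - 3177.
New equilibrium: 10545 - 4p = 5p - 3177 ⇒ 13722 = 9p ⇒ p = 4574/3 ≈ 1524.6667, q = 13339/3 ≈ 4446.3333.
Δq = 4446.3333 − 4153 = +293.33.

+293.33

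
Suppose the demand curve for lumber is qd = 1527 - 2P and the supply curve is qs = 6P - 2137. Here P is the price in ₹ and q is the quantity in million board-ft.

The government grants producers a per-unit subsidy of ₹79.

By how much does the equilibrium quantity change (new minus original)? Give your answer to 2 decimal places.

+118.50

Before the shock: 1527 - 2P = 6P - 2137 ⇒ 3664 = 8P ⇒ P = 458, q = 611.
Since sellers receive the price plus the subsidy, the effective supply curve becomes qs = 6P - 1663.
Equate the new curves: 1527 - 2P = 6P - 1663, giving 3190 = 8P, P = 398.75, q = 729.5.
Δq = 729.5 − 611 = +118.50.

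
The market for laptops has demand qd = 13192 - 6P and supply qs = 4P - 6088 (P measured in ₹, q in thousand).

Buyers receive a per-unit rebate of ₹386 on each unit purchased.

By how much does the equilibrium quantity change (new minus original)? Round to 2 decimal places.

Solve the original market: 13192 - 6P = 4P - 6088, hence P = 1928 and q = 1624.
Since buyers' out-of-pocket price is the market price minus the rebate, the effective demand curve becomes qd = 15508 - 6P.
Clearing the new market: 15508 - 6P = 4P - 6088, so P = 2159.6 and q = 2550.4.
Δq = 2550.4 − 1624 = +926.40.

+926.40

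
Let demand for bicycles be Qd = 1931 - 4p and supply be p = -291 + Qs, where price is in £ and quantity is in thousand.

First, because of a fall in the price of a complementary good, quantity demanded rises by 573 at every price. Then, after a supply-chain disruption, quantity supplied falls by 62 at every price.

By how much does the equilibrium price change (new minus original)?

Original equilibrium: 1931 - 4p = p + 291 gives 1640 = 5p, so p = 328 and Q = 619.
The shock moves the curves to Qd = 2504 - 4p and Qs = p + 229.
New equilibrium: 2504 - 4p = p + 229 ⇒ 2275 = 5p ⇒ p = 455, Q = 684.
Δp = 455 − 328 = +127.

+127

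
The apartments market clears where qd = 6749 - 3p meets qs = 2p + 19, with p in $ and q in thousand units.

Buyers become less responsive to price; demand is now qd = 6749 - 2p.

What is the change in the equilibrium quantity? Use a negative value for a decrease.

Original equilibrium: 6749 - 3p = 2p + 19 gives 6730 = 5p, so p = 1346 and q = 2711.
After the shift, demand is qd = 6749 - 2p and supply is qs = 2p + 19.
Clearing the new market: 6749 - 2p = 2p + 19, so p = 1682.5 and q = 3384.
Δq = 3384 − 2711 = +673.

+673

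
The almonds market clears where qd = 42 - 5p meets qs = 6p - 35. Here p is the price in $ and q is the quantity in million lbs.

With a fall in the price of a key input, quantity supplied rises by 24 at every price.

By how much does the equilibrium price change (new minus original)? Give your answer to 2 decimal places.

-2.18

Original equilibrium: 42 - 5p = 6p - 35 gives 77 = 11p, so p = 7 and q = 7.
After the shift, demand is qd = 42 - 5p and supply is qs = 6p - 11.
Clearing the new market: 42 - 5p = 6p - 11, so p = 53/11 ≈ 4.8182 and q = 197/11 ≈ 17.9091.
Δp = 4.8182 − 7 = -2.18.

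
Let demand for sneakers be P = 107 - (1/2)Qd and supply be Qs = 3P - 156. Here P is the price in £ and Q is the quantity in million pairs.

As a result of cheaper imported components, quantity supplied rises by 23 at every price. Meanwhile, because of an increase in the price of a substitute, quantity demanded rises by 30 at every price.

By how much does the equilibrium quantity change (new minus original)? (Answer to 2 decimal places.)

+27.20

Solve the original market: 214 - 2P = 3P - 156, hence P = 74 and Q = 66.
The shock moves the curves to Qd = 244 - 2P and Qs = 3P - 133.
Clearing the new market: 244 - 2P = 3P - 133, so P = 75.4 and Q = 93.2.
ΔQ = 93.2 − 66 = +27.20.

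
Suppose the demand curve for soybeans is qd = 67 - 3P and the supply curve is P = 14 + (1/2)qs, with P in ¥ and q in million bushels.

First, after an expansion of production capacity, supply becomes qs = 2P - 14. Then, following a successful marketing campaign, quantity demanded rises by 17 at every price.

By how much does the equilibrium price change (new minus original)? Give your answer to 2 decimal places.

+0.60

Solve the original market: 67 - 3P = 2P - 28, hence P = 19 and q = 10.
With the change applied: demand qd = 84 - 3P, supply qs = 2P - 14.
Setting them equal: 84 - 3P = 2P - 14 → 98 = 5P, so P = 19.6 and q = 25.2.
ΔP = 19.6 − 19 = +0.60.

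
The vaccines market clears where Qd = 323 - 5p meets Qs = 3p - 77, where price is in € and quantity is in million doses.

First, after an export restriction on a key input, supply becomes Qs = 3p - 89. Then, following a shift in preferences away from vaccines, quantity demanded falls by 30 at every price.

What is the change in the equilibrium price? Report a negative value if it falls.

Initially, 323 - 5p = 3p - 77, so 400 = 8p and p = 50, Q = 73.
The new curves are Qd = 293 - 5p (demand) and Qs = 3p - 89 (supply).
Setting them equal: 293 - 5p = 3p - 89 → 382 = 8p, so p = 47.75 and Q = 54.25.
Δp = 47.75 − 50 = -2.25.

-2.25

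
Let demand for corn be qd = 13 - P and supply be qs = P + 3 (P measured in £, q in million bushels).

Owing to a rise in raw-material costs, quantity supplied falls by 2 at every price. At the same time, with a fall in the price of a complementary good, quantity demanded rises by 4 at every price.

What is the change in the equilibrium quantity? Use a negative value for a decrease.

+1

Before the shock: 13 - P = P + 3 ⇒ 10 = 2P ⇒ P = 5, q = 8.
The new curves are qd = 17 - P (demand) and qs = P + 1 (supply).
New equilibrium: 17 - P = P + 1 ⇒ 16 = 2P ⇒ P = 8, q = 9.
Δq = 9 − 8 = +1.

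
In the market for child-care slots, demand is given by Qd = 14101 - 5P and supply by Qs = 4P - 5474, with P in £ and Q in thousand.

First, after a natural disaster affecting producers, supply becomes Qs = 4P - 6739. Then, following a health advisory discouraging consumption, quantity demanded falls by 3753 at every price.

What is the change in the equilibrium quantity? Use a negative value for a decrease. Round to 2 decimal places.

-2370.78

Initially, 14101 - 5P = 4P - 5474, so 19575 = 9P and P = 2175, Q = 3226.
The new curves are Qd = 10348 - 5P (demand) and Qs = 4P - 6739 (supply).
Clearing the new market: 10348 - 5P = 4P - 6739, so P = 17087/9 ≈ 1898.5556 and Q = 7697/9 ≈ 855.2222.
ΔQ = 855.2222 − 3226 = -2370.78.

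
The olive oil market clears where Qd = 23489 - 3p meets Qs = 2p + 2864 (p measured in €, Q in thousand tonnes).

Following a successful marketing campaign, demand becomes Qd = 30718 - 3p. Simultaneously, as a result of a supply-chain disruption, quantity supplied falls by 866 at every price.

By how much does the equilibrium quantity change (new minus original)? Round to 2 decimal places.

Original equilibrium: 23489 - 3p = 2p + 2864 gives 20625 = 5p, so p = 4125 and Q = 11114.
The shock moves the curves to Qd = 30718 - 3p and Qs = 2p + 1998.
Clearing the new market: 30718 - 3p = 2p + 1998, so p = 5744 and Q = 13486.
ΔQ = 13486 − 11114 = +2372.00.

+2372.00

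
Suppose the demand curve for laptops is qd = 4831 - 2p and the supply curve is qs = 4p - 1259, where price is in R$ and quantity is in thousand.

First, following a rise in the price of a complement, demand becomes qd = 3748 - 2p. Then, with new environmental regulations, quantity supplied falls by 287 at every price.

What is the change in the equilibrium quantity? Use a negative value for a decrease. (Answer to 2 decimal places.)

Solve the original market: 4831 - 2p = 4p - 1259, hence p = 1015 and q = 2801.
The shock moves the curves to qd = 3748 - 2p and qs = 4p - 1546.
Clearing the new market: 3748 - 2p = 4p - 1546, so p = 2647/3 ≈ 882.3333 and q = 5950/3 ≈ 1983.3333.
Δq = 1983.3333 − 2801 = -817.67.

-817.67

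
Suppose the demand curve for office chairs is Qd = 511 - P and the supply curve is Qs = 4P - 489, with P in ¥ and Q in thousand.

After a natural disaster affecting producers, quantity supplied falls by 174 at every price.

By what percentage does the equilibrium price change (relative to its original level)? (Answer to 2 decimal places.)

Original equilibrium: 511 - P = 4P - 489 gives 1000 = 5P, so P = 200 and Q = 311.
With the change applied: demand Qd = 511 - P, supply Qs = 4P - 663.
Clearing the new market: 511 - P = 4P - 663, so P = 234.8 and Q = 276.2.
%ΔP = (234.8 − 200) / 200 × 100 = +17.40%.

+17.40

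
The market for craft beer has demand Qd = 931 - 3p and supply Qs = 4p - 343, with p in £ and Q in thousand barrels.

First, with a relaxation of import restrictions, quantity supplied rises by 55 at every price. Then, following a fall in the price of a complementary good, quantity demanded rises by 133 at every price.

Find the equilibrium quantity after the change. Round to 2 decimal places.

484.57

Original equilibrium: 931 - 3p = 4p - 343 gives 1274 = 7p, so p = 182 and Q = 385.
With the change applied: demand Qd = 1064 - 3p, supply Qs = 4p - 288.
New equilibrium: 1064 - 3p = 4p - 288 ⇒ 1352 = 7p ⇒ p = 1352/7 ≈ 193.1429, Q = 3392/7 ≈ 484.5714.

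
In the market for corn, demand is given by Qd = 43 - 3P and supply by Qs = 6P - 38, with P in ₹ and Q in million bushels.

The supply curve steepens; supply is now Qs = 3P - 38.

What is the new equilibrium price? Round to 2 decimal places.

13.50

Initially, 43 - 3P = 6P - 38, so 81 = 9P and P = 9, Q = 16.
The new curves are Qd = 43 - 3P (demand) and Qs = 3P - 38 (supply).
Equate the new curves: 43 - 3P = 3P - 38, giving 81 = 6P, P = 13.5, Q = 2.5.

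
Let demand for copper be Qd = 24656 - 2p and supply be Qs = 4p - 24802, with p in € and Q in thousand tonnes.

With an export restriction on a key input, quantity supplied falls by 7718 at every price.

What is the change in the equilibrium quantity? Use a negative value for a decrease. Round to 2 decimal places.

Solve the original market: 24656 - 2p = 4p - 24802, hence p = 8243 and Q = 8170.
After the shift, demand is Qd = 24656 - 2p and supply is Qs = 4p - 32520.
Equate the new curves: 24656 - 2p = 4p - 32520, giving 57176 = 6p, p = 28588/3 ≈ 9529.3333, Q = 16792/3 ≈ 5597.3333.
ΔQ = 5597.3333 − 8170 = -2572.67.

-2572.67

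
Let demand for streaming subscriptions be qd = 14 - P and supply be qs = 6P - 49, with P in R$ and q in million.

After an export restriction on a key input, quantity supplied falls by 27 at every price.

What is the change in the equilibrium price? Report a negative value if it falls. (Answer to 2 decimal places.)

+3.86

Before the shock: 14 - P = 6P - 49 ⇒ 63 = 7P ⇒ P = 9, q = 5.
The shock moves the curves to qd = 14 - P and qs = 6P - 76.
Equate the new curves: 14 - P = 6P - 76, giving 90 = 7P, P = 90/7 ≈ 12.8571, q = 8/7 ≈ 1.1429.
ΔP = 12.8571 − 9 = +3.86.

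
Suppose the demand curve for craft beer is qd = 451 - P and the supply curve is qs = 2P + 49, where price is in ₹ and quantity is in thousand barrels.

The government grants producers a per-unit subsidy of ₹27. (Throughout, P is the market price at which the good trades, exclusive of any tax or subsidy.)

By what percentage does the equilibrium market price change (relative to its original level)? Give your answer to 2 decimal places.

-13.43

Solve the original market: 451 - P = 2P + 49, hence P = 134 and q = 317.
Since sellers receive the price plus the subsidy, the effective supply curve becomes qs = 2P + 103.
Setting them equal: 451 - P = 2P + 103 → 348 = 3P, so P = 116 and q = 335.
%ΔP = (116 − 134) / 134 × 100 = -13.43%.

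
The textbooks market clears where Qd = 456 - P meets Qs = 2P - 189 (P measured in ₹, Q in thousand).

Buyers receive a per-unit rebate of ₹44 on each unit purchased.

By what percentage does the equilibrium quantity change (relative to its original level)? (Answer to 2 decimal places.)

+12.17

Initially, 456 - P = 2P - 189, so 645 = 3P and P = 215, Q = 241.
Since buyers' out-of-pocket price is the market price minus the rebate, the effective demand curve becomes Qd = 500 - P.
Equate the new curves: 500 - P = 2P - 189, giving 689 = 3P, P = 689/3 ≈ 229.6667, Q = 811/3 ≈ 270.3333.
%ΔQ = (270.3333 − 241) / 241 × 100 = +12.17%.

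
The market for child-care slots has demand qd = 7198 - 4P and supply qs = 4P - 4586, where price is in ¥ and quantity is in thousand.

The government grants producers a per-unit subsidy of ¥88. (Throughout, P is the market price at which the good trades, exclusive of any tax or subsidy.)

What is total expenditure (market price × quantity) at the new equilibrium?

2117778

Original equilibrium: 7198 - 4P = 4P - 4586 gives 11784 = 8P, so P = 1473 and q = 1306.
Since sellers receive the price plus the subsidy, the effective supply curve becomes qs = 4P - 4234.
Equate the new curves: 7198 - 4P = 4P - 4234, giving 11432 = 8P, P = 1429, q = 1482.
New expenditure = 1429 × 1482 = 2117778.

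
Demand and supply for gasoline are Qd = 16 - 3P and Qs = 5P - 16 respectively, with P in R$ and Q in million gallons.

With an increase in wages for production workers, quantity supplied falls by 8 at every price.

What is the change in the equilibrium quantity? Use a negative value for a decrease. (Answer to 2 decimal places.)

-3.00

Before the shock: 16 - 3P = 5P - 16 ⇒ 32 = 8P ⇒ P = 4, Q = 4.
The shock moves the curves to Qd = 16 - 3P and Qs = 5P - 24.
New equilibrium: 16 - 3P = 5P - 24 ⇒ 40 = 8P ⇒ P = 5, Q = 1.
ΔQ = 1 − 4 = -3.00.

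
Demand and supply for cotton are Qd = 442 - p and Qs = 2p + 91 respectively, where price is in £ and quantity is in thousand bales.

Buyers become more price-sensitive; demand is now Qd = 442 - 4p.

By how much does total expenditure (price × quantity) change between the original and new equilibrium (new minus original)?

Initially, 442 - p = 2p + 91, so 351 = 3p and p = 117, Q = 325.
The shock moves the curves to Qd = 442 - 4p and Qs = 2p + 91.
Setting them equal: 442 - 4p = 2p + 91 → 351 = 6p, so p = 58.5 and Q = 208.
Expenditure moves from 117×325 = 38025 to 58.5×208 = 12168; change = -25857.

-25857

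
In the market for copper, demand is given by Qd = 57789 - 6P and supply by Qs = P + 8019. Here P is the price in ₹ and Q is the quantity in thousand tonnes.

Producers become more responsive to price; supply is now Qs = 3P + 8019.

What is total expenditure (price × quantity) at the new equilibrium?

Initially, 57789 - 6P = P + 8019, so 49770 = 7P and P = 7110, Q = 15129.
The shock moves the curves to Qd = 57789 - 6P and Qs = 3P + 8019.
Clearing the new market: 57789 - 6P = 3P + 8019, so P = 5530 and Q = 24609.
New expenditure = 5530 × 24609 = 136087770.

136087770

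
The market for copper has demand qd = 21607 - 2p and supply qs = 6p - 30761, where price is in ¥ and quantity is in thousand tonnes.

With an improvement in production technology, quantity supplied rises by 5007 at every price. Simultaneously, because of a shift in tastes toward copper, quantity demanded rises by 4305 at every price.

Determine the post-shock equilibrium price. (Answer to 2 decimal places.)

6458.25

Solve the original market: 21607 - 2p = 6p - 30761, hence p = 6546 and q = 8515.
With the change applied: demand qd = 25912 - 2p, supply qs = 6p - 25754.
Equate the new curves: 25912 - 2p = 6p - 25754, giving 51666 = 8p, p = 6458.25, q = 12995.5.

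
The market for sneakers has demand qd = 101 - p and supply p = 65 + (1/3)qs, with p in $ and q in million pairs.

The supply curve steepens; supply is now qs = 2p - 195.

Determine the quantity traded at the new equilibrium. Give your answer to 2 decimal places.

2.33

Solve the original market: 101 - p = 3p - 195, hence p = 74 and q = 27.
The new curves are qd = 101 - p (demand) and qs = 2p - 195 (supply).
New equilibrium: 101 - p = 2p - 195 ⇒ 296 = 3p ⇒ p = 296/3 ≈ 98.6667, q = 7/3 ≈ 2.3333.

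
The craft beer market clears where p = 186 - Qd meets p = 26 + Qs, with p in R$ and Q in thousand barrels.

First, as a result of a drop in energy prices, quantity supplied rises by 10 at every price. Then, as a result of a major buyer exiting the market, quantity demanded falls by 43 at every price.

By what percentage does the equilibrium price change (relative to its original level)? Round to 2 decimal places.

Before the shock: 186 - p = p - 26 ⇒ 212 = 2p ⇒ p = 106, Q = 80.
The new curves are Qd = 143 - p (demand) and Qs = p - 16 (supply).
Equate the new curves: 143 - p = p - 16, giving 159 = 2p, p = 79.5, Q = 63.5.
%Δp = (79.5 − 106) / 106 × 100 = -25.00%.

-25.00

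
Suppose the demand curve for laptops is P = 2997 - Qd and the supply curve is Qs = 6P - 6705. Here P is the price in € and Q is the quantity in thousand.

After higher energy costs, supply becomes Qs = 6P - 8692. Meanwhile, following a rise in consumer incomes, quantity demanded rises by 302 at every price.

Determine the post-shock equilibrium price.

Solve the original market: 2997 - P = 6P - 6705, hence P = 1386 and Q = 1611.
After the shift, demand is Qd = 3299 - P and supply is Qs = 6P - 8692.
Clearing the new market: 3299 - P = 6P - 8692, so P = 1713 and Q = 1586.

1713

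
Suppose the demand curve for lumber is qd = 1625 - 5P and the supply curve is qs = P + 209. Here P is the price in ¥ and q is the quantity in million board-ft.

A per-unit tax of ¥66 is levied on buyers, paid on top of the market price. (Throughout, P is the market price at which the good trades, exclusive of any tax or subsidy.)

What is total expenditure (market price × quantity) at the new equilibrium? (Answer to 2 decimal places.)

70590.00

Before the shock: 1625 - 5P = P + 209 ⇒ 1416 = 6P ⇒ P = 236, q = 445.
Since buyers pay the price plus the tax, the effective demand curve becomes qd = 1295 - 5P.
Clearing the new market: 1295 - 5P = P + 209, so P = 181 and q = 390.
New expenditure = 181 × 390 = 70590.00.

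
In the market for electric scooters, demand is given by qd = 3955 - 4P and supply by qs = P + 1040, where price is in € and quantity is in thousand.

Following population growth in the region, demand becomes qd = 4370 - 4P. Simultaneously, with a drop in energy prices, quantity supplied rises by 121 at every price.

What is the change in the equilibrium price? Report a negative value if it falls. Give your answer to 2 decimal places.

+58.80

Initially, 3955 - 4P = P + 1040, so 2915 = 5P and P = 583, q = 1623.
The new curves are qd = 4370 - 4P (demand) and qs = P + 1161 (supply).
Clearing the new market: 4370 - 4P = P + 1161, so P = 641.8 and q = 1802.8.
ΔP = 641.8 − 583 = +58.80.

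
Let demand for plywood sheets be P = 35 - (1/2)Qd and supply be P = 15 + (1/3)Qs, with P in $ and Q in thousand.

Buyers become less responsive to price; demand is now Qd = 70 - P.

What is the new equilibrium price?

Initially, 70 - 2P = 3P - 45, so 115 = 5P and P = 23, Q = 24.
With the change applied: demand Qd = 70 - P, supply Qs = 3P - 45.
Clearing the new market: 70 - P = 3P - 45, so P = 28.75 and Q = 41.25.

28.75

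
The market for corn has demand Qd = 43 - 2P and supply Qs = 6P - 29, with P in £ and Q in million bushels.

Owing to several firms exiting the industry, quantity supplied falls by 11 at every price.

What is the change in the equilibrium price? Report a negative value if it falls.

+1.375

Before the shock: 43 - 2P = 6P - 29 ⇒ 72 = 8P ⇒ P = 9, Q = 25.
With the change applied: demand Qd = 43 - 2P, supply Qs = 6P - 40.
Setting them equal: 43 - 2P = 6P - 40 → 83 = 8P, so P = 10.375 and Q = 22.25.
ΔP = 10.375 − 9 = +1.375.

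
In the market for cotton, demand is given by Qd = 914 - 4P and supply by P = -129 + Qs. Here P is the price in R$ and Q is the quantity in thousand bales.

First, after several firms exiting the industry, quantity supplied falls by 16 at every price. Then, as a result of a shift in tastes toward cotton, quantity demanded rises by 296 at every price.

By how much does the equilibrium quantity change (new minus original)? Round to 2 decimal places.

Initially, 914 - 4P = P + 129, so 785 = 5P and P = 157, Q = 286.
The new curves are Qd = 1210 - 4P (demand) and Qs = P + 113 (supply).
Equate the new curves: 1210 - 4P = P + 113, giving 1097 = 5P, P = 219.4, Q = 332.4.
ΔQ = 332.4 − 286 = +46.40.

+46.40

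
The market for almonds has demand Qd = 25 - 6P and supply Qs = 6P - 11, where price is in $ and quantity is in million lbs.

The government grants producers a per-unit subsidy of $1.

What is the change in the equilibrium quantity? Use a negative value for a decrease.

+3

Original equilibrium: 25 - 6P = 6P - 11 gives 36 = 12P, so P = 3 and Q = 7.
Since sellers receive the price plus the subsidy, the effective supply curve becomes Qs = 6P - 5.
Clearing the new market: 25 - 6P = 6P - 5, so P = 2.5 and Q = 10.
ΔQ = 10 − 7 = +3.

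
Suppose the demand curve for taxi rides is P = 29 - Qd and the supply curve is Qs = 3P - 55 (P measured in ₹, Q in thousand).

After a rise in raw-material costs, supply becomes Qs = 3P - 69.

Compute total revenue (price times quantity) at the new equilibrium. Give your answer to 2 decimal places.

110.25

Solve the original market: 29 - P = 3P - 55, hence P = 21 and Q = 8.
With the change applied: demand Qd = 29 - P, supply Qs = 3P - 69.
New equilibrium: 29 - P = 3P - 69 ⇒ 98 = 4P ⇒ P = 24.5, Q = 4.5.
New expenditure = 24.5 × 4.5 = 110.25.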